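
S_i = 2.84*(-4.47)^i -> [2.84, -12.69, 56.75, -253.65, 1133.83]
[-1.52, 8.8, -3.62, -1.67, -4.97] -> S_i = Random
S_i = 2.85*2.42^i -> [2.85, 6.9, 16.69, 40.39, 97.75]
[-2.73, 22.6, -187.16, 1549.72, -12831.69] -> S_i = -2.73*(-8.28)^i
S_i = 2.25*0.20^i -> [2.25, 0.45, 0.09, 0.02, 0.0]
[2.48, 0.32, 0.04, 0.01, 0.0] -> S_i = 2.48*0.13^i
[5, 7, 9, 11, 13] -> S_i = 5 + 2*i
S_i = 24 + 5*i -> [24, 29, 34, 39, 44]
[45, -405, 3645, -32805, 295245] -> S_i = 45*-9^i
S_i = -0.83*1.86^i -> [-0.83, -1.54, -2.87, -5.34, -9.93]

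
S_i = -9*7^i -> [-9, -63, -441, -3087, -21609]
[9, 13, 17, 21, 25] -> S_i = 9 + 4*i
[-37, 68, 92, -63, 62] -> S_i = Random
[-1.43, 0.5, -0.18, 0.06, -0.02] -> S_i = -1.43*(-0.35)^i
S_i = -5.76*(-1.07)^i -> [-5.76, 6.16, -6.59, 7.06, -7.55]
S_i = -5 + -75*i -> [-5, -80, -155, -230, -305]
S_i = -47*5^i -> [-47, -235, -1175, -5875, -29375]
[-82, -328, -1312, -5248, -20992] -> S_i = -82*4^i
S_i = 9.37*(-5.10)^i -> [9.37, -47.79, 243.71, -1242.94, 6338.99]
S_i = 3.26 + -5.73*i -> [3.26, -2.47, -8.2, -13.93, -19.66]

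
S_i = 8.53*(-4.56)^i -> [8.53, -38.9, 177.37, -808.8, 3688.15]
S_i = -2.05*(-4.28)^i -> [-2.05, 8.77, -37.55, 160.73, -687.91]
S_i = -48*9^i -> [-48, -432, -3888, -34992, -314928]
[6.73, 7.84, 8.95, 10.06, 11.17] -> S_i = 6.73 + 1.11*i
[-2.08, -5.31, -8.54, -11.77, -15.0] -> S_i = -2.08 + -3.23*i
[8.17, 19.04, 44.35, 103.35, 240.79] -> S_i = 8.17*2.33^i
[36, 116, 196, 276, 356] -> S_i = 36 + 80*i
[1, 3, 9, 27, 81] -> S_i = 1*3^i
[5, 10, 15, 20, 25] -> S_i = 5 + 5*i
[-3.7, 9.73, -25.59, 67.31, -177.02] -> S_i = -3.70*(-2.63)^i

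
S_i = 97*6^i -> [97, 582, 3492, 20952, 125712]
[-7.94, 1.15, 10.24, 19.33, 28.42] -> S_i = -7.94 + 9.09*i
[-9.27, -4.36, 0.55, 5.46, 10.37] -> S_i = -9.27 + 4.91*i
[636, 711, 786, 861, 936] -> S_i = 636 + 75*i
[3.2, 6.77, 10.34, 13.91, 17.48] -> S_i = 3.20 + 3.57*i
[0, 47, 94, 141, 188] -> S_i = 0 + 47*i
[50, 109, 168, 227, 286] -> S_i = 50 + 59*i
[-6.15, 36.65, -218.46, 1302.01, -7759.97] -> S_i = -6.15*(-5.96)^i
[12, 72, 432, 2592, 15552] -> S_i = 12*6^i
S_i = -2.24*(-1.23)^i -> [-2.24, 2.76, -3.39, 4.17, -5.13]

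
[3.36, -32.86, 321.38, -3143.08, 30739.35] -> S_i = 3.36*(-9.78)^i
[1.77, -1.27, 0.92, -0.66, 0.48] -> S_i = 1.77*(-0.72)^i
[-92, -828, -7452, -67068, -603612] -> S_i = -92*9^i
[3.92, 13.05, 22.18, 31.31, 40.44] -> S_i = 3.92 + 9.13*i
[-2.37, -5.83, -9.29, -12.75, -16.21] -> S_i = -2.37 + -3.46*i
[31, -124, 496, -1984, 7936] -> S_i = 31*-4^i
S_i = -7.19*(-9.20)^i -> [-7.19, 66.15, -608.56, 5598.77, -51508.65]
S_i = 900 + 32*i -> [900, 932, 964, 996, 1028]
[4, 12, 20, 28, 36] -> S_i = 4 + 8*i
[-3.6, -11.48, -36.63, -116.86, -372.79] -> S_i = -3.60*3.19^i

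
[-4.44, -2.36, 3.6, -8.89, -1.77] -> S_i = Random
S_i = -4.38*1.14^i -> [-4.38, -4.99, -5.69, -6.49, -7.4]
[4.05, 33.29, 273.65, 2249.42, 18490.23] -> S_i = 4.05*8.22^i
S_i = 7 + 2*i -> [7, 9, 11, 13, 15]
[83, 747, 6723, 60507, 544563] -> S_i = 83*9^i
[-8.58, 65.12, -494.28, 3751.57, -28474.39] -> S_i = -8.58*(-7.59)^i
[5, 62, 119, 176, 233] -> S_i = 5 + 57*i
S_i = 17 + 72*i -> [17, 89, 161, 233, 305]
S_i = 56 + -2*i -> [56, 54, 52, 50, 48]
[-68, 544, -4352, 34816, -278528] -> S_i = -68*-8^i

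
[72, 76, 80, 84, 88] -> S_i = 72 + 4*i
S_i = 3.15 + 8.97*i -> [3.15, 12.12, 21.09, 30.06, 39.03]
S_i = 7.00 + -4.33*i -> [7.0, 2.67, -1.66, -5.99, -10.32]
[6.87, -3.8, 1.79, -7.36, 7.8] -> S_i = Random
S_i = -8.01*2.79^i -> [-8.01, -22.35, -62.35, -173.96, -485.34]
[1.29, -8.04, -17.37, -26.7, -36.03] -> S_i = 1.29 + -9.33*i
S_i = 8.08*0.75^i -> [8.08, 6.06, 4.54, 3.41, 2.56]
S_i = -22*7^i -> [-22, -154, -1078, -7546, -52822]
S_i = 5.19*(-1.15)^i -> [5.19, -5.97, 6.86, -7.89, 9.08]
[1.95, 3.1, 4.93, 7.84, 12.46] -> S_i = 1.95*1.59^i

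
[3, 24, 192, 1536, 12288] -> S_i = 3*8^i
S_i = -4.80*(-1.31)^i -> [-4.8, 6.29, -8.24, 10.79, -14.14]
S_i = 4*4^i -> [4, 16, 64, 256, 1024]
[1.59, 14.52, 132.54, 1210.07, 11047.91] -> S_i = 1.59*9.13^i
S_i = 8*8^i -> [8, 64, 512, 4096, 32768]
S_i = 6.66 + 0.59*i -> [6.66, 7.25, 7.84, 8.43, 9.02]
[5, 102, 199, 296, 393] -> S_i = 5 + 97*i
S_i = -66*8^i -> [-66, -528, -4224, -33792, -270336]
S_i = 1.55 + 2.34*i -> [1.55, 3.89, 6.23, 8.57, 10.91]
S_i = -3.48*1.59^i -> [-3.48, -5.53, -8.8, -13.99, -22.24]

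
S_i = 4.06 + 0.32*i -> [4.06, 4.38, 4.7, 5.02, 5.34]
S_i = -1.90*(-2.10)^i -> [-1.9, 3.99, -8.38, 17.6, -36.95]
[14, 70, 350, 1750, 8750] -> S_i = 14*5^i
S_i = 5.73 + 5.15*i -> [5.73, 10.88, 16.03, 21.18, 26.33]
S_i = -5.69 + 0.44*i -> [-5.69, -5.25, -4.81, -4.37, -3.93]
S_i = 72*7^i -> [72, 504, 3528, 24696, 172872]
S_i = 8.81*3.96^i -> [8.81, 34.89, 138.15, 547.09, 2166.49]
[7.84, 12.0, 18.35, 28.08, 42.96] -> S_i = 7.84*1.53^i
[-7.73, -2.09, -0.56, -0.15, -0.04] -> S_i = -7.73*0.27^i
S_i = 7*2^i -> [7, 14, 28, 56, 112]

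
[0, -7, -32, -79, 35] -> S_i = Random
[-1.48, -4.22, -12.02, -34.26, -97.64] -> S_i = -1.48*2.85^i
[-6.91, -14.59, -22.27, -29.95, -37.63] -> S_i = -6.91 + -7.68*i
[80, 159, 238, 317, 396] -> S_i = 80 + 79*i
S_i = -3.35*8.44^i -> [-3.35, -28.27, -238.63, -2014.06, -16998.66]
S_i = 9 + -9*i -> [9, 0, -9, -18, -27]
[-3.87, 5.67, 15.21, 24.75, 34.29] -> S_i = -3.87 + 9.54*i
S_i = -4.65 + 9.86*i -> [-4.65, 5.21, 15.07, 24.93, 34.79]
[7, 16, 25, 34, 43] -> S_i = 7 + 9*i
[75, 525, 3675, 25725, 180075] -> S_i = 75*7^i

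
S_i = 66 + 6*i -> [66, 72, 78, 84, 90]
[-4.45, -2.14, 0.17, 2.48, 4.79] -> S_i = -4.45 + 2.31*i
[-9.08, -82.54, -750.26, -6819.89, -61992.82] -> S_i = -9.08*9.09^i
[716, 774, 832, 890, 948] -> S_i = 716 + 58*i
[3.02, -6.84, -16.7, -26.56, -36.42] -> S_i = 3.02 + -9.86*i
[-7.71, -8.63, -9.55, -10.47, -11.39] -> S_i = -7.71 + -0.92*i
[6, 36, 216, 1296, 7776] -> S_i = 6*6^i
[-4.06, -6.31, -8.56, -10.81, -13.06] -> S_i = -4.06 + -2.25*i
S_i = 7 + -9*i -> [7, -2, -11, -20, -29]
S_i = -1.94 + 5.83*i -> [-1.94, 3.89, 9.72, 15.55, 21.38]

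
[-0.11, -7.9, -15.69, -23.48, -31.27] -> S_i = -0.11 + -7.79*i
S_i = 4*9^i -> [4, 36, 324, 2916, 26244]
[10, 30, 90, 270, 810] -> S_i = 10*3^i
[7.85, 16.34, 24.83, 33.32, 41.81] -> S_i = 7.85 + 8.49*i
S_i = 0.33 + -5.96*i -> [0.33, -5.63, -11.59, -17.55, -23.51]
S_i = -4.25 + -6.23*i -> [-4.25, -10.48, -16.71, -22.94, -29.17]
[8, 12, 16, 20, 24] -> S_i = 8 + 4*i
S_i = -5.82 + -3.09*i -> [-5.82, -8.91, -12.0, -15.09, -18.18]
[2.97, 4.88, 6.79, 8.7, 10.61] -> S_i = 2.97 + 1.91*i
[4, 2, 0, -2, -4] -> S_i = 4 + -2*i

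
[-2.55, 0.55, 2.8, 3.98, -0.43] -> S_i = Random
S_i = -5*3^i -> [-5, -15, -45, -135, -405]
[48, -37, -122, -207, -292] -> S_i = 48 + -85*i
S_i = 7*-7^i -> [7, -49, 343, -2401, 16807]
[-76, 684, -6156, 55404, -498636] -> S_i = -76*-9^i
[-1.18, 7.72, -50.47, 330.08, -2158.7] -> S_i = -1.18*(-6.54)^i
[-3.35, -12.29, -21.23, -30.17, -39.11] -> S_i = -3.35 + -8.94*i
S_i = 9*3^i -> [9, 27, 81, 243, 729]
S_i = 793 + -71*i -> [793, 722, 651, 580, 509]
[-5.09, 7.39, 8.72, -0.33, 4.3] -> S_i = Random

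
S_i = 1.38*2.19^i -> [1.38, 3.02, 6.62, 14.49, 31.74]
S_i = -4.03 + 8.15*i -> [-4.03, 4.12, 12.27, 20.42, 28.57]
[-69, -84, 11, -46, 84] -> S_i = Random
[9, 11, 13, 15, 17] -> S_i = 9 + 2*i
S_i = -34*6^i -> [-34, -204, -1224, -7344, -44064]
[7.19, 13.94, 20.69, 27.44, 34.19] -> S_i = 7.19 + 6.75*i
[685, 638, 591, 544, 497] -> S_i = 685 + -47*i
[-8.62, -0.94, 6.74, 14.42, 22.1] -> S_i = -8.62 + 7.68*i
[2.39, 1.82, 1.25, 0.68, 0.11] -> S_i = 2.39 + -0.57*i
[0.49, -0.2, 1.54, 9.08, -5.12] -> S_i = Random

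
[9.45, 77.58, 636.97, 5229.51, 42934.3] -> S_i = 9.45*8.21^i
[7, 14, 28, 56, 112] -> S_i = 7*2^i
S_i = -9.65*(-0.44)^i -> [-9.65, 4.25, -1.87, 0.82, -0.36]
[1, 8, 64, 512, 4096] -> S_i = 1*8^i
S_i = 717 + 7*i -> [717, 724, 731, 738, 745]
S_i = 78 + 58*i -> [78, 136, 194, 252, 310]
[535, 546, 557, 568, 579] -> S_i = 535 + 11*i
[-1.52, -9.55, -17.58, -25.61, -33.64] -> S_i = -1.52 + -8.03*i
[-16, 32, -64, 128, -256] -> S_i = -16*-2^i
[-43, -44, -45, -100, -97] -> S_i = Random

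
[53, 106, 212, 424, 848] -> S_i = 53*2^i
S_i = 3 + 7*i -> [3, 10, 17, 24, 31]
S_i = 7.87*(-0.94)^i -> [7.87, -7.4, 6.95, -6.54, 6.14]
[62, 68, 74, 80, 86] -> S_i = 62 + 6*i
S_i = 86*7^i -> [86, 602, 4214, 29498, 206486]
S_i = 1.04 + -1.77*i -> [1.04, -0.73, -2.5, -4.27, -6.04]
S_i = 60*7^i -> [60, 420, 2940, 20580, 144060]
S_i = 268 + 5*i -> [268, 273, 278, 283, 288]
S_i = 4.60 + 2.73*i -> [4.6, 7.33, 10.06, 12.79, 15.52]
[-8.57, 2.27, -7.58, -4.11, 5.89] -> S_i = Random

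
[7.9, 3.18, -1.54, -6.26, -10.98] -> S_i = 7.90 + -4.72*i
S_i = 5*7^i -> [5, 35, 245, 1715, 12005]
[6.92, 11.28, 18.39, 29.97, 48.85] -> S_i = 6.92*1.63^i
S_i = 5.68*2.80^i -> [5.68, 15.9, 44.53, 124.69, 349.12]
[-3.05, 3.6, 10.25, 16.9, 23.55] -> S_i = -3.05 + 6.65*i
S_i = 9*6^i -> [9, 54, 324, 1944, 11664]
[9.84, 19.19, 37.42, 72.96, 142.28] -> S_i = 9.84*1.95^i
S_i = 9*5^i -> [9, 45, 225, 1125, 5625]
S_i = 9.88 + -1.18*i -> [9.88, 8.7, 7.52, 6.34, 5.16]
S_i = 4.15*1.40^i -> [4.15, 5.81, 8.13, 11.39, 15.94]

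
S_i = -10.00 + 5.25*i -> [-10.0, -4.75, 0.5, 5.75, 11.0]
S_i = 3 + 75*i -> [3, 78, 153, 228, 303]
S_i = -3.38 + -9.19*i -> [-3.38, -12.57, -21.76, -30.95, -40.14]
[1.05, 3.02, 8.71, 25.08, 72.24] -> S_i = 1.05*2.88^i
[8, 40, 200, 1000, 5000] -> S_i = 8*5^i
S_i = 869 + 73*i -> [869, 942, 1015, 1088, 1161]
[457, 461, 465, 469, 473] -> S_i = 457 + 4*i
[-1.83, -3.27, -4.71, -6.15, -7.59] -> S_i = -1.83 + -1.44*i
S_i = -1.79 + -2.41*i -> [-1.79, -4.2, -6.61, -9.02, -11.43]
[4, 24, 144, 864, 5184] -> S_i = 4*6^i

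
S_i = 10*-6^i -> [10, -60, 360, -2160, 12960]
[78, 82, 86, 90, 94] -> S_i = 78 + 4*i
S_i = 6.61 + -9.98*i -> [6.61, -3.37, -13.35, -23.33, -33.31]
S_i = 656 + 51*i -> [656, 707, 758, 809, 860]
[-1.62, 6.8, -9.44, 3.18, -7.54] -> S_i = Random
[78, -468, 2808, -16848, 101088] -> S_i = 78*-6^i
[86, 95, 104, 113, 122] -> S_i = 86 + 9*i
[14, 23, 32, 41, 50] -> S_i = 14 + 9*i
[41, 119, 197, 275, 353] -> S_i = 41 + 78*i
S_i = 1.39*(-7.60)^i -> [1.39, -10.56, 80.29, -610.18, 4637.34]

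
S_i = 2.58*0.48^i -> [2.58, 1.24, 0.59, 0.29, 0.14]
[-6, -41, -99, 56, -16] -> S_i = Random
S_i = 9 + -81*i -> [9, -72, -153, -234, -315]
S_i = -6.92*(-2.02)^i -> [-6.92, 13.98, -28.24, 57.04, -115.22]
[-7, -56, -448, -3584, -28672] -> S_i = -7*8^i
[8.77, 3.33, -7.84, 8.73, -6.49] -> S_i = Random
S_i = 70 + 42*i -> [70, 112, 154, 196, 238]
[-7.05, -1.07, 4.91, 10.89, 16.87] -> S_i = -7.05 + 5.98*i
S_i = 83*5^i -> [83, 415, 2075, 10375, 51875]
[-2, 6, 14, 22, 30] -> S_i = -2 + 8*i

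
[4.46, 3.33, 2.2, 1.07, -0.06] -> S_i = 4.46 + -1.13*i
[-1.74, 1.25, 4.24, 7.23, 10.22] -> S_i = -1.74 + 2.99*i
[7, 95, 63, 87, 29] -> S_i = Random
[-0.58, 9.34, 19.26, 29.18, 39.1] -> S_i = -0.58 + 9.92*i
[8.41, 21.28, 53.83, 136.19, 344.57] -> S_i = 8.41*2.53^i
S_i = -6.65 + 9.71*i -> [-6.65, 3.06, 12.77, 22.48, 32.19]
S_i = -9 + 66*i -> [-9, 57, 123, 189, 255]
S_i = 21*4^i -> [21, 84, 336, 1344, 5376]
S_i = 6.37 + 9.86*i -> [6.37, 16.23, 26.09, 35.95, 45.81]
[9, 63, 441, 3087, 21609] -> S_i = 9*7^i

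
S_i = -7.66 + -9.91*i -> [-7.66, -17.57, -27.48, -37.39, -47.3]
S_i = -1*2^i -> [-1, -2, -4, -8, -16]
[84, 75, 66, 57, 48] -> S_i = 84 + -9*i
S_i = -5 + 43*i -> [-5, 38, 81, 124, 167]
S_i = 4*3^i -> [4, 12, 36, 108, 324]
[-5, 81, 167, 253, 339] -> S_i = -5 + 86*i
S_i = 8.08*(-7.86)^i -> [8.08, -63.51, 499.18, -3923.55, 30839.09]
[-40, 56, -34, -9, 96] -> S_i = Random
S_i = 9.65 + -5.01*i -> [9.65, 4.64, -0.37, -5.38, -10.39]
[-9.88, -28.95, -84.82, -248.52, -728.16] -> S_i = -9.88*2.93^i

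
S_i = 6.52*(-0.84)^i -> [6.52, -5.48, 4.6, -3.86, 3.25]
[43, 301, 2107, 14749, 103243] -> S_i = 43*7^i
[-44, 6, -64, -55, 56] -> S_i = Random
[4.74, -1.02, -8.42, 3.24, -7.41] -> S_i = Random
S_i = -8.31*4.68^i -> [-8.31, -38.89, -182.01, -851.8, -3986.43]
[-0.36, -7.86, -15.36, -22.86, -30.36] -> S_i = -0.36 + -7.50*i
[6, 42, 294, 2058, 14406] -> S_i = 6*7^i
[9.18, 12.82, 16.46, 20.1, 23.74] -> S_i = 9.18 + 3.64*i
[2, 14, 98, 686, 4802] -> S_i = 2*7^i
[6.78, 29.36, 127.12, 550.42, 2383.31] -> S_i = 6.78*4.33^i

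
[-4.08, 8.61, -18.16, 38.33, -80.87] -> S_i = -4.08*(-2.11)^i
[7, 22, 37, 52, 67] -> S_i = 7 + 15*i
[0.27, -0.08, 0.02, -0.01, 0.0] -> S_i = 0.27*(-0.29)^i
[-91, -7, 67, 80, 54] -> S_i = Random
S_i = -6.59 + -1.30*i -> [-6.59, -7.89, -9.19, -10.49, -11.79]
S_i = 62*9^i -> [62, 558, 5022, 45198, 406782]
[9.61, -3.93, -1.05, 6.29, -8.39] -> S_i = Random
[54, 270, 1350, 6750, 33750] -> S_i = 54*5^i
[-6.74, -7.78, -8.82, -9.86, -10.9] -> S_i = -6.74 + -1.04*i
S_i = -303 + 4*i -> [-303, -299, -295, -291, -287]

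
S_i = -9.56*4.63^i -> [-9.56, -44.26, -204.94, -948.86, -4393.21]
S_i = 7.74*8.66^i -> [7.74, 67.03, 580.47, 5026.84, 43532.39]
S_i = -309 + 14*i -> [-309, -295, -281, -267, -253]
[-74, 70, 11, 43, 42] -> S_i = Random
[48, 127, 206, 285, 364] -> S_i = 48 + 79*i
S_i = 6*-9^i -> [6, -54, 486, -4374, 39366]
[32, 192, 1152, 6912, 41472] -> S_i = 32*6^i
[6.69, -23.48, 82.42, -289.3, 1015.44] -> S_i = 6.69*(-3.51)^i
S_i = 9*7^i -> [9, 63, 441, 3087, 21609]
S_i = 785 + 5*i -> [785, 790, 795, 800, 805]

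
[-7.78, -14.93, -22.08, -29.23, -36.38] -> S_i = -7.78 + -7.15*i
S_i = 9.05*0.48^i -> [9.05, 4.34, 2.09, 1.0, 0.48]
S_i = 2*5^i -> [2, 10, 50, 250, 1250]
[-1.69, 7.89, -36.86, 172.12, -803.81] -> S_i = -1.69*(-4.67)^i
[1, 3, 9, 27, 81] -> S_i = 1*3^i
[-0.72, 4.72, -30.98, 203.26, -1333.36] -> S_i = -0.72*(-6.56)^i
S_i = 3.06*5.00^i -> [3.06, 15.3, 76.5, 382.5, 1912.5]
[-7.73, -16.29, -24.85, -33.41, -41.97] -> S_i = -7.73 + -8.56*i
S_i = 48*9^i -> [48, 432, 3888, 34992, 314928]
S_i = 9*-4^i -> [9, -36, 144, -576, 2304]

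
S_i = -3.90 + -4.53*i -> [-3.9, -8.43, -12.96, -17.49, -22.02]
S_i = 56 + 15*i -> [56, 71, 86, 101, 116]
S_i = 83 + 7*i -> [83, 90, 97, 104, 111]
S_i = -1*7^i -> [-1, -7, -49, -343, -2401]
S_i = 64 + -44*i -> [64, 20, -24, -68, -112]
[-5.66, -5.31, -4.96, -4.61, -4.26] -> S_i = -5.66 + 0.35*i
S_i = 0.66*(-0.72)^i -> [0.66, -0.48, 0.34, -0.25, 0.18]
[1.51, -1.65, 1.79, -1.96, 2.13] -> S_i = 1.51*(-1.09)^i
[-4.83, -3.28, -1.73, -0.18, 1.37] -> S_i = -4.83 + 1.55*i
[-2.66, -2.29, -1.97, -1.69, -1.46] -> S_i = -2.66*0.86^i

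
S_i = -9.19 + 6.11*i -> [-9.19, -3.08, 3.03, 9.14, 15.25]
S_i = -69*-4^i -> [-69, 276, -1104, 4416, -17664]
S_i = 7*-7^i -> [7, -49, 343, -2401, 16807]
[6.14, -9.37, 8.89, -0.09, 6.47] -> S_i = Random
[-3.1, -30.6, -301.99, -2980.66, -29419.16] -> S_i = -3.10*9.87^i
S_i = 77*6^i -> [77, 462, 2772, 16632, 99792]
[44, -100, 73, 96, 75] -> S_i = Random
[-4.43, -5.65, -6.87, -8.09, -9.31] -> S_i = -4.43 + -1.22*i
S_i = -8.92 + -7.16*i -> [-8.92, -16.08, -23.24, -30.4, -37.56]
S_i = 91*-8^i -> [91, -728, 5824, -46592, 372736]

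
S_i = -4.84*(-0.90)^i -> [-4.84, 4.36, -3.92, 3.53, -3.18]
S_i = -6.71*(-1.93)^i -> [-6.71, 12.95, -24.99, 48.24, -93.1]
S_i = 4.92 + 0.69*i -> [4.92, 5.61, 6.3, 6.99, 7.68]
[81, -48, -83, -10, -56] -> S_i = Random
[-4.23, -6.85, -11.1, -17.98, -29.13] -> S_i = -4.23*1.62^i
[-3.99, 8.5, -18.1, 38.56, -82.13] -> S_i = -3.99*(-2.13)^i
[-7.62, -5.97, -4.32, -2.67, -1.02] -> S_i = -7.62 + 1.65*i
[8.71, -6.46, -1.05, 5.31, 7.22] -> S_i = Random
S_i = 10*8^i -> [10, 80, 640, 5120, 40960]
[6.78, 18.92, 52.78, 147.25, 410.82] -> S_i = 6.78*2.79^i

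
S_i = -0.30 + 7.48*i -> [-0.3, 7.18, 14.66, 22.14, 29.62]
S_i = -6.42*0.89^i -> [-6.42, -5.71, -5.09, -4.53, -4.03]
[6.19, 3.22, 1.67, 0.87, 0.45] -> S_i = 6.19*0.52^i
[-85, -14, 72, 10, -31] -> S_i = Random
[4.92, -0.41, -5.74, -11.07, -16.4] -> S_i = 4.92 + -5.33*i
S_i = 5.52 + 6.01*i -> [5.52, 11.53, 17.54, 23.55, 29.56]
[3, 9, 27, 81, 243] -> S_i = 3*3^i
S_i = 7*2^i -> [7, 14, 28, 56, 112]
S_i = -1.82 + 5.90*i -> [-1.82, 4.08, 9.98, 15.88, 21.78]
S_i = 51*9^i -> [51, 459, 4131, 37179, 334611]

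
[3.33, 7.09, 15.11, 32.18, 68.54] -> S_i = 3.33*2.13^i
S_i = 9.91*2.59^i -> [9.91, 25.67, 66.48, 172.18, 445.94]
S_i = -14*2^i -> [-14, -28, -56, -112, -224]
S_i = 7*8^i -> [7, 56, 448, 3584, 28672]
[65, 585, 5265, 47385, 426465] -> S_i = 65*9^i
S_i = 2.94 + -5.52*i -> [2.94, -2.58, -8.1, -13.62, -19.14]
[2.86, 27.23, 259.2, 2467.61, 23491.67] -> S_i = 2.86*9.52^i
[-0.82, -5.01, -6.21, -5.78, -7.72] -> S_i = Random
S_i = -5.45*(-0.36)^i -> [-5.45, 1.96, -0.71, 0.25, -0.09]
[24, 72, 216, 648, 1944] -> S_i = 24*3^i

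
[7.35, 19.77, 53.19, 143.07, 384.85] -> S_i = 7.35*2.69^i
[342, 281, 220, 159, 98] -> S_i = 342 + -61*i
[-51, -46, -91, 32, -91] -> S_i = Random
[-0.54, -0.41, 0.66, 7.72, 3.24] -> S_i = Random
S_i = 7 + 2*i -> [7, 9, 11, 13, 15]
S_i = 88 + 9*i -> [88, 97, 106, 115, 124]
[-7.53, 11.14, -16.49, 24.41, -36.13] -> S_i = -7.53*(-1.48)^i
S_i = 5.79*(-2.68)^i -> [5.79, -15.52, 41.59, -111.45, 298.69]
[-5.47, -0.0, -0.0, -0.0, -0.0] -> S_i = -5.47*0.00^i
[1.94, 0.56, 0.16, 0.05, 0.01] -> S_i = 1.94*0.29^i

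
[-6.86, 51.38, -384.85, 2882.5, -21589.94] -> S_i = -6.86*(-7.49)^i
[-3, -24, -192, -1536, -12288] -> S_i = -3*8^i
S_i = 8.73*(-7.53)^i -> [8.73, -65.74, 495.0, -3727.34, 28066.88]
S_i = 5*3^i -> [5, 15, 45, 135, 405]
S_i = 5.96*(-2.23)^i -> [5.96, -13.29, 29.64, -66.09, 147.39]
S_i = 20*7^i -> [20, 140, 980, 6860, 48020]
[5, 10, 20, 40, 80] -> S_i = 5*2^i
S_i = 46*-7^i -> [46, -322, 2254, -15778, 110446]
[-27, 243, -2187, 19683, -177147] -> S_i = -27*-9^i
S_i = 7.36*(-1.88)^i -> [7.36, -13.84, 26.01, -48.9, 91.94]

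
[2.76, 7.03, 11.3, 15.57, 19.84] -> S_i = 2.76 + 4.27*i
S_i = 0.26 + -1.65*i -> [0.26, -1.39, -3.04, -4.69, -6.34]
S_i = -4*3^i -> [-4, -12, -36, -108, -324]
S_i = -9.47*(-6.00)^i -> [-9.47, 56.82, -340.92, 2045.52, -12273.12]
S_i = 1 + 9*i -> [1, 10, 19, 28, 37]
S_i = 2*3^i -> [2, 6, 18, 54, 162]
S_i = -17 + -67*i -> [-17, -84, -151, -218, -285]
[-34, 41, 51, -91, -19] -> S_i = Random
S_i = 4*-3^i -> [4, -12, 36, -108, 324]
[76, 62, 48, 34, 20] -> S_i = 76 + -14*i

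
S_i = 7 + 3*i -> [7, 10, 13, 16, 19]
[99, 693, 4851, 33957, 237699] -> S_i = 99*7^i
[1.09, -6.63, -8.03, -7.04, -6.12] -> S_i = Random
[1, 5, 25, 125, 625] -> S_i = 1*5^i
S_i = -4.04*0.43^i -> [-4.04, -1.74, -0.75, -0.32, -0.14]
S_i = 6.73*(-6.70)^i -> [6.73, -45.09, 302.11, -2024.13, 13561.7]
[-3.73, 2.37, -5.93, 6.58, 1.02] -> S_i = Random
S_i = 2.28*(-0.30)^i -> [2.28, -0.68, 0.21, -0.06, 0.02]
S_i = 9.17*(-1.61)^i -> [9.17, -14.76, 23.77, -38.27, 61.61]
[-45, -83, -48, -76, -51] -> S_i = Random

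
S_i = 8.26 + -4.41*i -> [8.26, 3.85, -0.56, -4.97, -9.38]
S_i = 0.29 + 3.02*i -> [0.29, 3.31, 6.33, 9.35, 12.37]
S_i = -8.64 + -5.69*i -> [-8.64, -14.33, -20.02, -25.71, -31.4]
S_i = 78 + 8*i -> [78, 86, 94, 102, 110]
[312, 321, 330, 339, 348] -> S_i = 312 + 9*i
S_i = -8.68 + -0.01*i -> [-8.68, -8.69, -8.7, -8.71, -8.72]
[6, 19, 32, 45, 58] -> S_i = 6 + 13*i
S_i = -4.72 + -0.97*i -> [-4.72, -5.69, -6.66, -7.63, -8.6]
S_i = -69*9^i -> [-69, -621, -5589, -50301, -452709]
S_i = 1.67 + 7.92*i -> [1.67, 9.59, 17.51, 25.43, 33.35]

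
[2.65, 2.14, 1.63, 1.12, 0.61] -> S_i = 2.65 + -0.51*i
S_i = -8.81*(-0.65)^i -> [-8.81, 5.73, -3.72, 2.42, -1.57]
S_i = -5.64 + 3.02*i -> [-5.64, -2.62, 0.4, 3.42, 6.44]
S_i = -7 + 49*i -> [-7, 42, 91, 140, 189]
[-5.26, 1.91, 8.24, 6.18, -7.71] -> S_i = Random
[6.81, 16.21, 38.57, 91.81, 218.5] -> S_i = 6.81*2.38^i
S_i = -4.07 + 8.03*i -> [-4.07, 3.96, 11.99, 20.02, 28.05]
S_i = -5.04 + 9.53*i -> [-5.04, 4.49, 14.02, 23.55, 33.08]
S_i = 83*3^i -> [83, 249, 747, 2241, 6723]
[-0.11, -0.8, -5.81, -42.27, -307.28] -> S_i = -0.11*7.27^i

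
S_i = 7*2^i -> [7, 14, 28, 56, 112]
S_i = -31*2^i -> [-31, -62, -124, -248, -496]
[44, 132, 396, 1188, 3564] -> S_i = 44*3^i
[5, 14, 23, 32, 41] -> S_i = 5 + 9*i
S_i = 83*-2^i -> [83, -166, 332, -664, 1328]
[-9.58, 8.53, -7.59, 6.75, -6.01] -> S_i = -9.58*(-0.89)^i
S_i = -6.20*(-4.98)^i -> [-6.2, 30.88, -153.76, 765.74, -3813.37]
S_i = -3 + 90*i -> [-3, 87, 177, 267, 357]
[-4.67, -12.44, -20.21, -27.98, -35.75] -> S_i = -4.67 + -7.77*i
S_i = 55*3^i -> [55, 165, 495, 1485, 4455]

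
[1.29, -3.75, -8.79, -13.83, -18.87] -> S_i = 1.29 + -5.04*i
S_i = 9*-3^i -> [9, -27, 81, -243, 729]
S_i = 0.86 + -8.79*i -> [0.86, -7.93, -16.72, -25.51, -34.3]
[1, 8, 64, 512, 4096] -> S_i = 1*8^i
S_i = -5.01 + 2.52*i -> [-5.01, -2.49, 0.03, 2.55, 5.07]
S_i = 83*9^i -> [83, 747, 6723, 60507, 544563]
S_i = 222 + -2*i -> [222, 220, 218, 216, 214]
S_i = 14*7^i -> [14, 98, 686, 4802, 33614]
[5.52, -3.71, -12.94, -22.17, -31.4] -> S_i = 5.52 + -9.23*i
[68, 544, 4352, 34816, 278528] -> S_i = 68*8^i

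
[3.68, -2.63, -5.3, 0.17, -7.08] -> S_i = Random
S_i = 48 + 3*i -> [48, 51, 54, 57, 60]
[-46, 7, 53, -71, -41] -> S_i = Random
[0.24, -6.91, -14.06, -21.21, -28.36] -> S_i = 0.24 + -7.15*i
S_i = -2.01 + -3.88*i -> [-2.01, -5.89, -9.77, -13.65, -17.53]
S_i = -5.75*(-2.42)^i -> [-5.75, 13.92, -33.67, 81.49, -197.21]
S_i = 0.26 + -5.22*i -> [0.26, -4.96, -10.18, -15.4, -20.62]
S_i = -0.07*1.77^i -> [-0.07, -0.12, -0.22, -0.39, -0.69]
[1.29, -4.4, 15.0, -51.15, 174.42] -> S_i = 1.29*(-3.41)^i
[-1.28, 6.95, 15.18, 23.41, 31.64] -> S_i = -1.28 + 8.23*i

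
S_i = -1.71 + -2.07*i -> [-1.71, -3.78, -5.85, -7.92, -9.99]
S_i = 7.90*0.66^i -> [7.9, 5.21, 3.44, 2.27, 1.5]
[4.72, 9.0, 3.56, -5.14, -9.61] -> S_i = Random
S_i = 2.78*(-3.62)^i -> [2.78, -10.06, 36.43, -131.88, 477.4]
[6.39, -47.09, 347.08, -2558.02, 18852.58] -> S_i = 6.39*(-7.37)^i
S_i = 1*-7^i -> [1, -7, 49, -343, 2401]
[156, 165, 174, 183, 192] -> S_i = 156 + 9*i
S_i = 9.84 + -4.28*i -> [9.84, 5.56, 1.28, -3.0, -7.28]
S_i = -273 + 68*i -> [-273, -205, -137, -69, -1]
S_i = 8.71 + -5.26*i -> [8.71, 3.45, -1.81, -7.07, -12.33]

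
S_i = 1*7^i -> [1, 7, 49, 343, 2401]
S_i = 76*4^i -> [76, 304, 1216, 4864, 19456]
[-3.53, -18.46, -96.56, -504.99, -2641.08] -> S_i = -3.53*5.23^i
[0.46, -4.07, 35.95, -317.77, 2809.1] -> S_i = 0.46*(-8.84)^i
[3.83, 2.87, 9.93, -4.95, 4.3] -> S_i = Random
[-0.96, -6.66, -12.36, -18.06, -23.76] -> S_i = -0.96 + -5.70*i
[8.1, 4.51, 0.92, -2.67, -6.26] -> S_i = 8.10 + -3.59*i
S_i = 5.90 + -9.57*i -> [5.9, -3.67, -13.24, -22.81, -32.38]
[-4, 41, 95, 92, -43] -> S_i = Random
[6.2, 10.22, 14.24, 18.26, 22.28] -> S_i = 6.20 + 4.02*i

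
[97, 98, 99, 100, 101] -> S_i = 97 + 1*i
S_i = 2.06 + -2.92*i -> [2.06, -0.86, -3.78, -6.7, -9.62]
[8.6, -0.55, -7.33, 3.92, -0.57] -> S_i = Random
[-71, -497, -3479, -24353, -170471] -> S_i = -71*7^i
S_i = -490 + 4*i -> [-490, -486, -482, -478, -474]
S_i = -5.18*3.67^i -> [-5.18, -19.01, -69.77, -256.05, -939.71]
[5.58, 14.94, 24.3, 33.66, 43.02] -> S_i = 5.58 + 9.36*i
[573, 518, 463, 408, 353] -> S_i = 573 + -55*i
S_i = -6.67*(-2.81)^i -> [-6.67, 18.74, -52.67, 147.99, -415.86]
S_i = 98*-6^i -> [98, -588, 3528, -21168, 127008]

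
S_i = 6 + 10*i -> [6, 16, 26, 36, 46]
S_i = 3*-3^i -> [3, -9, 27, -81, 243]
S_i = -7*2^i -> [-7, -14, -28, -56, -112]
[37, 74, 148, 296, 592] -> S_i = 37*2^i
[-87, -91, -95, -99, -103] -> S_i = -87 + -4*i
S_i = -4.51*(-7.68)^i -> [-4.51, 34.64, -266.01, 2042.96, -15689.95]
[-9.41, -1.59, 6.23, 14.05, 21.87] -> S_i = -9.41 + 7.82*i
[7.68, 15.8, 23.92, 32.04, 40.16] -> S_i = 7.68 + 8.12*i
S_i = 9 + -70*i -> [9, -61, -131, -201, -271]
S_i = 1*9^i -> [1, 9, 81, 729, 6561]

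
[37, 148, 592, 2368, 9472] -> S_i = 37*4^i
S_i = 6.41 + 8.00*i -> [6.41, 14.41, 22.41, 30.41, 38.41]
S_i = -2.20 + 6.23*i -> [-2.2, 4.03, 10.26, 16.49, 22.72]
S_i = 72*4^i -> [72, 288, 1152, 4608, 18432]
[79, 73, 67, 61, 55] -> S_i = 79 + -6*i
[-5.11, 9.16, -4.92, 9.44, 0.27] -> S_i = Random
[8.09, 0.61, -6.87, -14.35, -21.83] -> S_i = 8.09 + -7.48*i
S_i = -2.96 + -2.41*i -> [-2.96, -5.37, -7.78, -10.19, -12.6]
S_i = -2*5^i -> [-2, -10, -50, -250, -1250]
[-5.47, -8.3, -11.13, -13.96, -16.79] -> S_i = -5.47 + -2.83*i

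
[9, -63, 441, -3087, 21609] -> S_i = 9*-7^i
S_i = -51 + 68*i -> [-51, 17, 85, 153, 221]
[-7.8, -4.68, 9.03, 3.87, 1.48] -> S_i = Random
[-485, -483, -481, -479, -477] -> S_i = -485 + 2*i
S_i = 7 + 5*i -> [7, 12, 17, 22, 27]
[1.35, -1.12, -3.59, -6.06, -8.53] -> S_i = 1.35 + -2.47*i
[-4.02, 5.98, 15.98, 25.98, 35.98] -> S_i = -4.02 + 10.00*i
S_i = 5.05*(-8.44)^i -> [5.05, -42.62, 359.73, -3036.12, 25624.84]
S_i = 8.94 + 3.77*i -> [8.94, 12.71, 16.48, 20.25, 24.02]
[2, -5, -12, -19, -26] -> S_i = 2 + -7*i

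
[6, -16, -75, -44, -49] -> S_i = Random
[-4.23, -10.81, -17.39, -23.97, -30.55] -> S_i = -4.23 + -6.58*i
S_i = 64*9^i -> [64, 576, 5184, 46656, 419904]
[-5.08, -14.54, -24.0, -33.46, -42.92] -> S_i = -5.08 + -9.46*i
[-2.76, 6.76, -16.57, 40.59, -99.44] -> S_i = -2.76*(-2.45)^i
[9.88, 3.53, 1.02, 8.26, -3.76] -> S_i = Random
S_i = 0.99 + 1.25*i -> [0.99, 2.24, 3.49, 4.74, 5.99]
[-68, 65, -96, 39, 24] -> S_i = Random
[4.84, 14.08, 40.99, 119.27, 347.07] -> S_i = 4.84*2.91^i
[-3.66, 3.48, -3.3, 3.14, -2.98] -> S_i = -3.66*(-0.95)^i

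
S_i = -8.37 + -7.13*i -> [-8.37, -15.5, -22.63, -29.76, -36.89]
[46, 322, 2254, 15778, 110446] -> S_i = 46*7^i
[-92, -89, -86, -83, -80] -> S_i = -92 + 3*i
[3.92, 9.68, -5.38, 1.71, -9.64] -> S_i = Random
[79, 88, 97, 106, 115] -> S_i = 79 + 9*i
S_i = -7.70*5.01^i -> [-7.7, -38.58, -193.27, -968.29, -4851.12]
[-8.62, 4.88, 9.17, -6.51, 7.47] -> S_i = Random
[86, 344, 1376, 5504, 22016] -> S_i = 86*4^i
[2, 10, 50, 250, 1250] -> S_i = 2*5^i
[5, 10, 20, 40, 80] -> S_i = 5*2^i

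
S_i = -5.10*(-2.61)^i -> [-5.1, 13.31, -34.74, 90.68, -236.66]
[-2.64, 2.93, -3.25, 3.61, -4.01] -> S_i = -2.64*(-1.11)^i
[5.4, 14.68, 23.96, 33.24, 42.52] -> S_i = 5.40 + 9.28*i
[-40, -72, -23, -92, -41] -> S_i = Random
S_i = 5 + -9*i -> [5, -4, -13, -22, -31]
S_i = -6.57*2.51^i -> [-6.57, -16.49, -41.39, -103.89, -260.77]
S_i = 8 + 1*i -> [8, 9, 10, 11, 12]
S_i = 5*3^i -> [5, 15, 45, 135, 405]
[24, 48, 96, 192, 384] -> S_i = 24*2^i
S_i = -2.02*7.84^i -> [-2.02, -15.84, -124.16, -973.42, -7631.6]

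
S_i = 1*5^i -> [1, 5, 25, 125, 625]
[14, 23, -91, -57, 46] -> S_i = Random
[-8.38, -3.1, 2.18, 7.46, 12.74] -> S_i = -8.38 + 5.28*i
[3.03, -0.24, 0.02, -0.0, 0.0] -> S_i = 3.03*(-0.08)^i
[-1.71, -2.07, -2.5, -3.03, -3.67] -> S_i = -1.71*1.21^i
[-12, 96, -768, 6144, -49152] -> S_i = -12*-8^i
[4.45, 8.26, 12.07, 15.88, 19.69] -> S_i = 4.45 + 3.81*i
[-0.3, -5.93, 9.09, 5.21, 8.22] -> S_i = Random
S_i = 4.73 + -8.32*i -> [4.73, -3.59, -11.91, -20.23, -28.55]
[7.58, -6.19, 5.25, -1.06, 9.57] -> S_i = Random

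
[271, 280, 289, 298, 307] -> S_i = 271 + 9*i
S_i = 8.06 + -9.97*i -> [8.06, -1.91, -11.88, -21.85, -31.82]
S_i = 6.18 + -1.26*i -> [6.18, 4.92, 3.66, 2.4, 1.14]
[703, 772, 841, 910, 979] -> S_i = 703 + 69*i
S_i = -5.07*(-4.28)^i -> [-5.07, 21.7, -92.87, 397.5, -1701.31]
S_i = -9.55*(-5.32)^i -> [-9.55, 50.81, -270.29, 1437.93, -7649.8]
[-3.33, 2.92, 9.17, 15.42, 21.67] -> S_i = -3.33 + 6.25*i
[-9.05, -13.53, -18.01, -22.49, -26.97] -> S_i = -9.05 + -4.48*i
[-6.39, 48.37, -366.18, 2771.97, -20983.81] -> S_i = -6.39*(-7.57)^i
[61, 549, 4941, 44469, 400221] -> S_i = 61*9^i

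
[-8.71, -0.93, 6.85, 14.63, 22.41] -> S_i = -8.71 + 7.78*i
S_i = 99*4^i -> [99, 396, 1584, 6336, 25344]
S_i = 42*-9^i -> [42, -378, 3402, -30618, 275562]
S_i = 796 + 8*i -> [796, 804, 812, 820, 828]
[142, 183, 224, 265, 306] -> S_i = 142 + 41*i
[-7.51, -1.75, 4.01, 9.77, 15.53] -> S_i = -7.51 + 5.76*i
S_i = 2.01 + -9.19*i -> [2.01, -7.18, -16.37, -25.56, -34.75]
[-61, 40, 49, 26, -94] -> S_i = Random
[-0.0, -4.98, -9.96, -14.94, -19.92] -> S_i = -0.00 + -4.98*i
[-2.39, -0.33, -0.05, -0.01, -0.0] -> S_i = -2.39*0.14^i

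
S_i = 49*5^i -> [49, 245, 1225, 6125, 30625]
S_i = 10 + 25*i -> [10, 35, 60, 85, 110]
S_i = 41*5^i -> [41, 205, 1025, 5125, 25625]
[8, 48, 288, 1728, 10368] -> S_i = 8*6^i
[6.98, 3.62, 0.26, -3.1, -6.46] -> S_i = 6.98 + -3.36*i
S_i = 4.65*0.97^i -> [4.65, 4.51, 4.38, 4.24, 4.12]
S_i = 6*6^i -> [6, 36, 216, 1296, 7776]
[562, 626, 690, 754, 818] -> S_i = 562 + 64*i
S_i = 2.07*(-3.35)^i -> [2.07, -6.93, 23.23, -77.82, 260.71]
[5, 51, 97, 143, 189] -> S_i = 5 + 46*i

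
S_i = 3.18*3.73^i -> [3.18, 11.86, 44.24, 165.03, 615.55]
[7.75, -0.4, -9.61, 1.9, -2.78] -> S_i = Random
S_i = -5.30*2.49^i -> [-5.3, -13.2, -32.86, -81.82, -203.74]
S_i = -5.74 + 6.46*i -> [-5.74, 0.72, 7.18, 13.64, 20.1]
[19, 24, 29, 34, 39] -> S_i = 19 + 5*i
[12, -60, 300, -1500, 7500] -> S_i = 12*-5^i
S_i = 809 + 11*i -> [809, 820, 831, 842, 853]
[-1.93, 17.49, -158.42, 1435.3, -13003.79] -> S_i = -1.93*(-9.06)^i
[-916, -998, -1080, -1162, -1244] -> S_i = -916 + -82*i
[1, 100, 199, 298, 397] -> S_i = 1 + 99*i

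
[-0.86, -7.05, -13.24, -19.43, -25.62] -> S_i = -0.86 + -6.19*i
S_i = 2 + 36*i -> [2, 38, 74, 110, 146]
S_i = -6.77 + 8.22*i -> [-6.77, 1.45, 9.67, 17.89, 26.11]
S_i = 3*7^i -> [3, 21, 147, 1029, 7203]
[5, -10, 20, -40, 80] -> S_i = 5*-2^i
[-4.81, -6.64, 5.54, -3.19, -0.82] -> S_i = Random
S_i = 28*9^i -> [28, 252, 2268, 20412, 183708]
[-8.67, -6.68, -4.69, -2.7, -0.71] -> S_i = -8.67 + 1.99*i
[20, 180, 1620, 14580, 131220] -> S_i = 20*9^i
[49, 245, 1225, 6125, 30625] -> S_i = 49*5^i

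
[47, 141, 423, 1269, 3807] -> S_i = 47*3^i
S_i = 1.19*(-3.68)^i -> [1.19, -4.38, 16.12, -59.3, 218.24]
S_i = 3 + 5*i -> [3, 8, 13, 18, 23]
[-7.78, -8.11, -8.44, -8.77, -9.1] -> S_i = -7.78 + -0.33*i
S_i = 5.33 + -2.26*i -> [5.33, 3.07, 0.81, -1.45, -3.71]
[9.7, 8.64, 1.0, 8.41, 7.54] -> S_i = Random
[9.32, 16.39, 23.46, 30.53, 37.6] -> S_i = 9.32 + 7.07*i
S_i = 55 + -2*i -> [55, 53, 51, 49, 47]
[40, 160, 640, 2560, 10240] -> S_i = 40*4^i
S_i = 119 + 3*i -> [119, 122, 125, 128, 131]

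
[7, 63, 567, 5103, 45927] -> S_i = 7*9^i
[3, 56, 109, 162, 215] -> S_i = 3 + 53*i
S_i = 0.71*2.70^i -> [0.71, 1.92, 5.18, 13.97, 37.73]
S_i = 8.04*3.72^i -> [8.04, 29.91, 111.26, 413.89, 1539.67]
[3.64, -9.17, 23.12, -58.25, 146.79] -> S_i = 3.64*(-2.52)^i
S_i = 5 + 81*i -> [5, 86, 167, 248, 329]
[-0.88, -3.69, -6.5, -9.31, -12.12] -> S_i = -0.88 + -2.81*i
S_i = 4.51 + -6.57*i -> [4.51, -2.06, -8.63, -15.2, -21.77]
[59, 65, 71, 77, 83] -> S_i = 59 + 6*i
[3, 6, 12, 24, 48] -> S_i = 3*2^i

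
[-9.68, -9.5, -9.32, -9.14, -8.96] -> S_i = -9.68 + 0.18*i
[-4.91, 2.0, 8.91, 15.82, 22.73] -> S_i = -4.91 + 6.91*i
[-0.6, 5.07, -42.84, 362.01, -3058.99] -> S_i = -0.60*(-8.45)^i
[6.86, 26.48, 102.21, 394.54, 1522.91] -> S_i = 6.86*3.86^i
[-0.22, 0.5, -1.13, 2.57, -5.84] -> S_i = -0.22*(-2.27)^i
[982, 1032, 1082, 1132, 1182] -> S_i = 982 + 50*i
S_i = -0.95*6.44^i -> [-0.95, -6.12, -39.4, -253.74, -1634.06]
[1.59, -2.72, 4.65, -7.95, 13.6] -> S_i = 1.59*(-1.71)^i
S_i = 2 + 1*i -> [2, 3, 4, 5, 6]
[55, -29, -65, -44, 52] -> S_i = Random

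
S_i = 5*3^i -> [5, 15, 45, 135, 405]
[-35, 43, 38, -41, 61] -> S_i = Random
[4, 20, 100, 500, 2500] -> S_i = 4*5^i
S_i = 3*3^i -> [3, 9, 27, 81, 243]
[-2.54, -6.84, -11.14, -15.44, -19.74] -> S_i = -2.54 + -4.30*i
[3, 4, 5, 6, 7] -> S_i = 3 + 1*i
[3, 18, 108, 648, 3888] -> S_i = 3*6^i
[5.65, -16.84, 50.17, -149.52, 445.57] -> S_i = 5.65*(-2.98)^i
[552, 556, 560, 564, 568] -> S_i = 552 + 4*i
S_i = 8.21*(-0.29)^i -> [8.21, -2.38, 0.69, -0.2, 0.06]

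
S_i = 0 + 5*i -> [0, 5, 10, 15, 20]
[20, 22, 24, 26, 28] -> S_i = 20 + 2*i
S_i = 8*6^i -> [8, 48, 288, 1728, 10368]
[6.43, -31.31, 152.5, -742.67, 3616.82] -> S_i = 6.43*(-4.87)^i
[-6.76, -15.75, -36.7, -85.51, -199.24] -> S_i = -6.76*2.33^i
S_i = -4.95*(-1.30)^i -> [-4.95, 6.44, -8.37, 10.88, -14.14]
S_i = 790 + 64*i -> [790, 854, 918, 982, 1046]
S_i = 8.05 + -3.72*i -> [8.05, 4.33, 0.61, -3.11, -6.83]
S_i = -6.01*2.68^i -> [-6.01, -16.11, -43.17, -115.69, -310.04]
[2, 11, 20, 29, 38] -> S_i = 2 + 9*i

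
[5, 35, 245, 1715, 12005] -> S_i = 5*7^i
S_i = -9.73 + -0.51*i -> [-9.73, -10.24, -10.75, -11.26, -11.77]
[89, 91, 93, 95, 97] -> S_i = 89 + 2*i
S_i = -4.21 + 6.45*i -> [-4.21, 2.24, 8.69, 15.14, 21.59]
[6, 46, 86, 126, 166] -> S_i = 6 + 40*i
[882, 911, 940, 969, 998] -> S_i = 882 + 29*i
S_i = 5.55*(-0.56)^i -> [5.55, -3.11, 1.74, -0.97, 0.55]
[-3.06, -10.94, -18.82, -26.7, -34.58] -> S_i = -3.06 + -7.88*i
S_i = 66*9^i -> [66, 594, 5346, 48114, 433026]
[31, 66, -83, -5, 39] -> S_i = Random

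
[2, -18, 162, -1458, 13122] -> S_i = 2*-9^i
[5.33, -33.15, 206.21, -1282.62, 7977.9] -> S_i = 5.33*(-6.22)^i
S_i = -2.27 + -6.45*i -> [-2.27, -8.72, -15.17, -21.62, -28.07]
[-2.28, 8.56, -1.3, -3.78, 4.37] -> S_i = Random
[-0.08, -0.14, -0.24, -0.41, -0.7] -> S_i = -0.08*1.72^i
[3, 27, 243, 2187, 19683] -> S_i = 3*9^i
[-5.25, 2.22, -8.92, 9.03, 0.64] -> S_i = Random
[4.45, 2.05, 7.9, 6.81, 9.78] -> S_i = Random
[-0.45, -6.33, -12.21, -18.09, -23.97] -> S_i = -0.45 + -5.88*i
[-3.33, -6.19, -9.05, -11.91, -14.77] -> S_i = -3.33 + -2.86*i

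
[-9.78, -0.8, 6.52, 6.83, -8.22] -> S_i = Random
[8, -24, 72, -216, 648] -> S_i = 8*-3^i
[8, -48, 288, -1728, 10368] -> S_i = 8*-6^i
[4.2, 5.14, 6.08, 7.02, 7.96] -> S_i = 4.20 + 0.94*i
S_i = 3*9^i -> [3, 27, 243, 2187, 19683]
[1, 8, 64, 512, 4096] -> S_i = 1*8^i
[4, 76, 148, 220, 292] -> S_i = 4 + 72*i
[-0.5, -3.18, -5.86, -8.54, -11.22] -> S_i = -0.50 + -2.68*i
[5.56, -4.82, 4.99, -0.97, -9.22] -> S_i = Random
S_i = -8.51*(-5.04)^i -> [-8.51, 42.89, -216.17, 1089.48, -5491.0]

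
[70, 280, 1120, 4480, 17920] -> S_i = 70*4^i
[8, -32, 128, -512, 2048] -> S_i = 8*-4^i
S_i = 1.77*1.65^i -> [1.77, 2.92, 4.82, 7.95, 13.12]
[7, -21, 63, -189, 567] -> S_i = 7*-3^i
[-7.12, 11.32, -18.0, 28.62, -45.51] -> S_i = -7.12*(-1.59)^i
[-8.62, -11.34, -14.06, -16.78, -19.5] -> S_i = -8.62 + -2.72*i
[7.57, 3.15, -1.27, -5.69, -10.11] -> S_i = 7.57 + -4.42*i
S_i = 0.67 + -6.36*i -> [0.67, -5.69, -12.05, -18.41, -24.77]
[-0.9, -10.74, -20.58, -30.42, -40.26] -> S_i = -0.90 + -9.84*i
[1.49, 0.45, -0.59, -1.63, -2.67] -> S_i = 1.49 + -1.04*i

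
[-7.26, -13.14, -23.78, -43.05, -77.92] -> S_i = -7.26*1.81^i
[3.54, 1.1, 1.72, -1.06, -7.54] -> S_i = Random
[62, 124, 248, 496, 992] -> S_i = 62*2^i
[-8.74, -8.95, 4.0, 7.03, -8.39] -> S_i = Random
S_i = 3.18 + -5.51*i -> [3.18, -2.33, -7.84, -13.35, -18.86]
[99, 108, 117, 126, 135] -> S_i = 99 + 9*i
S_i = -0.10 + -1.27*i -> [-0.1, -1.37, -2.64, -3.91, -5.18]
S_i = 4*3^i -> [4, 12, 36, 108, 324]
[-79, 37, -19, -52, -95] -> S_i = Random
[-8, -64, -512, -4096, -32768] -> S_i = -8*8^i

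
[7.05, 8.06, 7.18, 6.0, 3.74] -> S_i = Random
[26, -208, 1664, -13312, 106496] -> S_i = 26*-8^i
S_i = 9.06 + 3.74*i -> [9.06, 12.8, 16.54, 20.28, 24.02]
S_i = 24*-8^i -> [24, -192, 1536, -12288, 98304]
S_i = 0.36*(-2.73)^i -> [0.36, -0.98, 2.68, -7.32, 20.0]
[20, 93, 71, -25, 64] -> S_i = Random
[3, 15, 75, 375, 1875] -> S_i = 3*5^i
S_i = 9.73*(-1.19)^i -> [9.73, -11.58, 13.78, -16.4, 19.51]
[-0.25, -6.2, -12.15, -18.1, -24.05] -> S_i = -0.25 + -5.95*i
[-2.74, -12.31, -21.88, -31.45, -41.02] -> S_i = -2.74 + -9.57*i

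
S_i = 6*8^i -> [6, 48, 384, 3072, 24576]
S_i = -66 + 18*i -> [-66, -48, -30, -12, 6]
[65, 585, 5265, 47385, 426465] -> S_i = 65*9^i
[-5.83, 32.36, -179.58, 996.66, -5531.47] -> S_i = -5.83*(-5.55)^i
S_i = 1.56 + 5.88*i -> [1.56, 7.44, 13.32, 19.2, 25.08]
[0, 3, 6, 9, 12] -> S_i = 0 + 3*i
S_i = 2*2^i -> [2, 4, 8, 16, 32]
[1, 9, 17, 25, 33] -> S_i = 1 + 8*i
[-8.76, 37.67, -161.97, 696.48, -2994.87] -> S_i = -8.76*(-4.30)^i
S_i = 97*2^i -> [97, 194, 388, 776, 1552]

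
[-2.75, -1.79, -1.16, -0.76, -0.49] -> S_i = -2.75*0.65^i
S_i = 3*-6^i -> [3, -18, 108, -648, 3888]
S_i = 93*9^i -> [93, 837, 7533, 67797, 610173]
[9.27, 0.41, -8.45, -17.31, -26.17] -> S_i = 9.27 + -8.86*i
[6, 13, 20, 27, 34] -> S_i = 6 + 7*i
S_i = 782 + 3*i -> [782, 785, 788, 791, 794]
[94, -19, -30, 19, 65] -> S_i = Random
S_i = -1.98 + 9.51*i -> [-1.98, 7.53, 17.04, 26.55, 36.06]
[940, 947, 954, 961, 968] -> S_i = 940 + 7*i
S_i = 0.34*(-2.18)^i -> [0.34, -0.74, 1.62, -3.52, 7.68]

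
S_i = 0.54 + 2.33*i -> [0.54, 2.87, 5.2, 7.53, 9.86]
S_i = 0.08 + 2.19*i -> [0.08, 2.27, 4.46, 6.65, 8.84]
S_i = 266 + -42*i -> [266, 224, 182, 140, 98]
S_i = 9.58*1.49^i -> [9.58, 14.27, 21.27, 31.69, 47.22]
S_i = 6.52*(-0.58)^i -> [6.52, -3.78, 2.19, -1.27, 0.74]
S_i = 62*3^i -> [62, 186, 558, 1674, 5022]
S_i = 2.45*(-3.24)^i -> [2.45, -7.94, 25.72, -83.33, 269.99]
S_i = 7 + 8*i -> [7, 15, 23, 31, 39]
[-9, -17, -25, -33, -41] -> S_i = -9 + -8*i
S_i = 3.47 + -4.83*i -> [3.47, -1.36, -6.19, -11.02, -15.85]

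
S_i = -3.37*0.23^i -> [-3.37, -0.78, -0.18, -0.04, -0.01]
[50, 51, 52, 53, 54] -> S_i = 50 + 1*i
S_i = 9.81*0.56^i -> [9.81, 5.49, 3.08, 1.72, 0.96]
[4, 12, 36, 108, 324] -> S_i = 4*3^i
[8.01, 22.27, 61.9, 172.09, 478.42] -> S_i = 8.01*2.78^i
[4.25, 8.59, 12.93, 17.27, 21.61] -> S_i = 4.25 + 4.34*i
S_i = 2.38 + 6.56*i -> [2.38, 8.94, 15.5, 22.06, 28.62]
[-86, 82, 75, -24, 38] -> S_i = Random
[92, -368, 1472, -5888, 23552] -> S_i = 92*-4^i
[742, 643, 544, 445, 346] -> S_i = 742 + -99*i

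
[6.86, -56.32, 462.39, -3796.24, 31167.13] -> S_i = 6.86*(-8.21)^i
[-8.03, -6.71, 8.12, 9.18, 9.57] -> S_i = Random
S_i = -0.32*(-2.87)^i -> [-0.32, 0.92, -2.64, 7.56, -21.71]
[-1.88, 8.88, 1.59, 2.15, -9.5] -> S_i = Random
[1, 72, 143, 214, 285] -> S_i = 1 + 71*i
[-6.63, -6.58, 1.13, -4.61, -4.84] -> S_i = Random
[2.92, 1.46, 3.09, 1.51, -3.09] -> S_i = Random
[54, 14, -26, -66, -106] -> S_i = 54 + -40*i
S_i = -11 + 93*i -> [-11, 82, 175, 268, 361]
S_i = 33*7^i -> [33, 231, 1617, 11319, 79233]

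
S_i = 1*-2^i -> [1, -2, 4, -8, 16]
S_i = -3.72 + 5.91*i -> [-3.72, 2.19, 8.1, 14.01, 19.92]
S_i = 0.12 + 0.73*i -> [0.12, 0.85, 1.58, 2.31, 3.04]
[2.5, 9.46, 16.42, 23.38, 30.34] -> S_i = 2.50 + 6.96*i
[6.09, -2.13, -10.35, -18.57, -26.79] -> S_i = 6.09 + -8.22*i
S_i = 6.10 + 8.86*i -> [6.1, 14.96, 23.82, 32.68, 41.54]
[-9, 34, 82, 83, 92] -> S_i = Random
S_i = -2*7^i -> [-2, -14, -98, -686, -4802]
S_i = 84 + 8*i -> [84, 92, 100, 108, 116]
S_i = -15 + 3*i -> [-15, -12, -9, -6, -3]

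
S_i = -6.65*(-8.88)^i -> [-6.65, 59.05, -524.38, 4656.51, -41349.81]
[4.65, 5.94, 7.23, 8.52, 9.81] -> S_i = 4.65 + 1.29*i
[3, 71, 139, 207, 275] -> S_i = 3 + 68*i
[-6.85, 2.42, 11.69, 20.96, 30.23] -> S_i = -6.85 + 9.27*i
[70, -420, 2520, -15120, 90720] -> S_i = 70*-6^i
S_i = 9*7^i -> [9, 63, 441, 3087, 21609]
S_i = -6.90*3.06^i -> [-6.9, -21.11, -64.61, -197.7, -604.97]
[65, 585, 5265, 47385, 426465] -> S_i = 65*9^i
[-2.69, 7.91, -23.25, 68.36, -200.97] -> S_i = -2.69*(-2.94)^i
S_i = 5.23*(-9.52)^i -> [5.23, -49.79, 474.0, -4512.45, 42958.54]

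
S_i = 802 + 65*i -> [802, 867, 932, 997, 1062]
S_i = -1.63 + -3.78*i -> [-1.63, -5.41, -9.19, -12.97, -16.75]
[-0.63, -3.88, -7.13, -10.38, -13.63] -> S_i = -0.63 + -3.25*i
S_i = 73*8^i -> [73, 584, 4672, 37376, 299008]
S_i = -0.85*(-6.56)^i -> [-0.85, 5.58, -36.58, 239.96, -1574.11]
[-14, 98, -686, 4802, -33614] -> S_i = -14*-7^i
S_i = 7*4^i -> [7, 28, 112, 448, 1792]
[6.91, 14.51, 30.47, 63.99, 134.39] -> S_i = 6.91*2.10^i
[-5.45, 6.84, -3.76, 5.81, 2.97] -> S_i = Random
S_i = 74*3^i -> [74, 222, 666, 1998, 5994]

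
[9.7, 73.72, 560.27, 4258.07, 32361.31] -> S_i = 9.70*7.60^i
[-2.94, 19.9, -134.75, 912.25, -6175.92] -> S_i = -2.94*(-6.77)^i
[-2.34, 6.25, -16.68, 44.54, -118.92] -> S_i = -2.34*(-2.67)^i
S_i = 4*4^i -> [4, 16, 64, 256, 1024]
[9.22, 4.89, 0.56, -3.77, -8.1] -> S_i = 9.22 + -4.33*i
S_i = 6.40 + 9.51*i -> [6.4, 15.91, 25.42, 34.93, 44.44]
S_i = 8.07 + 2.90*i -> [8.07, 10.97, 13.87, 16.77, 19.67]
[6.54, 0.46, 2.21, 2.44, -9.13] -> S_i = Random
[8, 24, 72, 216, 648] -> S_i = 8*3^i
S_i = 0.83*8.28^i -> [0.83, 6.87, 56.9, 471.16, 3901.21]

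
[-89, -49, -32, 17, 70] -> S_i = Random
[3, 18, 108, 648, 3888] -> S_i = 3*6^i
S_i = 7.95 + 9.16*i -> [7.95, 17.11, 26.27, 35.43, 44.59]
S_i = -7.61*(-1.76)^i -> [-7.61, 13.39, -23.57, 41.49, -73.02]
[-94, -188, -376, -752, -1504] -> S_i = -94*2^i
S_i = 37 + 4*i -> [37, 41, 45, 49, 53]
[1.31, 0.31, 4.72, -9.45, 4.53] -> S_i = Random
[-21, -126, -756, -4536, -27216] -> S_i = -21*6^i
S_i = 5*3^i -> [5, 15, 45, 135, 405]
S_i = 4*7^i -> [4, 28, 196, 1372, 9604]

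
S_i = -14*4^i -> [-14, -56, -224, -896, -3584]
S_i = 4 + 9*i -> [4, 13, 22, 31, 40]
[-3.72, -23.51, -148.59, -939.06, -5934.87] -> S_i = -3.72*6.32^i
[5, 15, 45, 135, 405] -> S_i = 5*3^i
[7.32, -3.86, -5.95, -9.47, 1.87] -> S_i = Random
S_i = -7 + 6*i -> [-7, -1, 5, 11, 17]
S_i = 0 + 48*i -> [0, 48, 96, 144, 192]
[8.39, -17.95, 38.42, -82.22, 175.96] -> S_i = 8.39*(-2.14)^i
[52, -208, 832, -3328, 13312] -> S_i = 52*-4^i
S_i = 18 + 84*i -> [18, 102, 186, 270, 354]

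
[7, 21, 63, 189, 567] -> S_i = 7*3^i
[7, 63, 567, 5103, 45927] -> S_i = 7*9^i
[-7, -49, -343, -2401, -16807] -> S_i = -7*7^i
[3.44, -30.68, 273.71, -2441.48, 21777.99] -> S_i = 3.44*(-8.92)^i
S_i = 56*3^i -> [56, 168, 504, 1512, 4536]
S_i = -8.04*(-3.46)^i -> [-8.04, 27.82, -96.25, 333.03, -1152.29]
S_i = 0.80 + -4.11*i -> [0.8, -3.31, -7.42, -11.53, -15.64]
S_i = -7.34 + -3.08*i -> [-7.34, -10.42, -13.5, -16.58, -19.66]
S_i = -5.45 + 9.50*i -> [-5.45, 4.05, 13.55, 23.05, 32.55]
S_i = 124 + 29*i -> [124, 153, 182, 211, 240]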